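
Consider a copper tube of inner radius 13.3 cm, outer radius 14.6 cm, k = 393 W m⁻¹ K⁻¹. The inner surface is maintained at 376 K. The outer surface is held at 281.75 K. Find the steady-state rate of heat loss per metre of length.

Q' = 2500 kW/m

Q' = 2πk·ΔT/ln(r₂/r₁) = 2π × 393 × 94.25 / ln(0.146/0.133) = 2.50×10^6 W/m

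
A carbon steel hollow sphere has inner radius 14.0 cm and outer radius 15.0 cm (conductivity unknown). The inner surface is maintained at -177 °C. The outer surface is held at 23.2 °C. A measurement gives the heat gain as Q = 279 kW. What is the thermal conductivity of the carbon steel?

ΣR = ΔT/Q = |-177 − 23.2|/2.79×10^5 = 7.176×10^-4 K/W
(1/r₁−1/r₂)/(4πk) = 7.176×10^-4 ⇒ k = 0.4762/(4π·7.176×10^-4) = 52.8 W/m·K

k = 52.8 W/m·K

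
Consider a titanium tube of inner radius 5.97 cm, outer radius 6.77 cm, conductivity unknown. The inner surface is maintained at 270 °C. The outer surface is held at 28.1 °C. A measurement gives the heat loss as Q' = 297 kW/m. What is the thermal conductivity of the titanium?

k = 24.6 W/m·K

ΣR = ΔT/Q' = |270 − 28.1|/2.97×10^5 = 8.145×10^-4 m·K/W
ln(r₂/r₁)/(2πk) = 8.145×10^-4 ⇒ k = 0.1258/(2π·8.145×10^-4) = 24.6 W/m·K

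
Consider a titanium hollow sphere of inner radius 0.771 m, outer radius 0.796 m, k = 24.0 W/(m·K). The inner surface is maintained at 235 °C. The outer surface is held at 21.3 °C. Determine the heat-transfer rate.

Q = 1580 kW

Q = 4πk·ΔT/(1/r₁ − 1/r₂) = 4π × 24.0 × 213.7 / (1/0.771 − 1/0.796) = 1.58×10^6 W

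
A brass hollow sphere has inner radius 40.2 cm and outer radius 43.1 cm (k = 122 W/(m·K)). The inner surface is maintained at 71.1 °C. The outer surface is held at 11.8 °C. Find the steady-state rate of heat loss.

Q = 5.43×10^5 W

Q = 4πk·ΔT/(1/r₁ − 1/r₂) = 4π × 122 × 59.3 / (1/0.402 − 1/0.431) = 5.43×10^5 W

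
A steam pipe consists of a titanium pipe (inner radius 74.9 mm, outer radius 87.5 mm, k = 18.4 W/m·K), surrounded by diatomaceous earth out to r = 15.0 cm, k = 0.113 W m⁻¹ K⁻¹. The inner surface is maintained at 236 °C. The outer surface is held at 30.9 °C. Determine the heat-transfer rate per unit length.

Q' = 270 W/m

Series thermal resistances, inner to outer:
  R'_titanium = ln(0.0875/0.0749)/(2πk) = 0.1555/(2π·18.4) = 0.001345 m·K/W
  R'_diatomaceous earth = ln(0.150/0.0875)/(2πk) = 0.5390/(2π·0.113) = 0.7592 m·K/W
ΣR = 0.001345 + 0.7592 = 0.7605 m·K/W
Q' = ΔT/ΣR = (236 °C − 30.9 °C)/0.7605 = 270 W/m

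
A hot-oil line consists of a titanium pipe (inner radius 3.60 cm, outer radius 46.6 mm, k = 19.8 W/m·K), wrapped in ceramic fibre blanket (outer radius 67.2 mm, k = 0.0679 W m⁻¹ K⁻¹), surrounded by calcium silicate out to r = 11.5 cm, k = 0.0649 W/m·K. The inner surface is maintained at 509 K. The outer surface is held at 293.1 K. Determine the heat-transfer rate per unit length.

Q' = 99.1 W/m

Resistance network (inner→outer):
  R'_titanium = ln(0.0466/0.0360)/(2πk) = 0.2581/(2π·19.8) = 0.002074 m·K/W
  R'_ceramic fibre blanket = ln(0.0672/0.0466)/(2πk) = 0.3661/(2π·0.0679) = 0.8581 m·K/W
  R'_calcium silicate = ln(0.115/0.0672)/(2πk) = 0.5373/(2π·0.0649) = 1.318 m·K/W
ΣR = 0.002074 + 0.8581 + 1.318 = 2.178 m·K/W
Q' = ΔT/ΣR = (509 K − 293.1 K)/2.178 = 99.1 W/m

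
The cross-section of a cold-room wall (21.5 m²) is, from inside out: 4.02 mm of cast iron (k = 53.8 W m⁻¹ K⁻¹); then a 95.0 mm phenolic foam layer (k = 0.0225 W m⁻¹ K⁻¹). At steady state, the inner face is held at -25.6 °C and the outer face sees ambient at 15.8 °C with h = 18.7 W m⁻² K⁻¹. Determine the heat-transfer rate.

Resistance network (inner→outer):
  R_cast iron = L/(kA) = 0.00402/(53.8·21.5) = 3.475×10^-6 K/W
  R_phenolic foam = L/(kA) = 0.0950/(0.0225·21.5) = 0.1964 K/W
  R_conv,out = 1/(hA) = 1/(18.7·21.5) = 0.002487 K/W
ΣR = 3.475×10^-6 + 0.1964 + 0.002487 = 0.1989 K/W
Q = ΔT/ΣR = (-25.6 °C − 15.8 °C)/0.1989 = -208 W
(Negative Q ⇒ heat flows inward; heat gain = 208 W.)

Q = 208 W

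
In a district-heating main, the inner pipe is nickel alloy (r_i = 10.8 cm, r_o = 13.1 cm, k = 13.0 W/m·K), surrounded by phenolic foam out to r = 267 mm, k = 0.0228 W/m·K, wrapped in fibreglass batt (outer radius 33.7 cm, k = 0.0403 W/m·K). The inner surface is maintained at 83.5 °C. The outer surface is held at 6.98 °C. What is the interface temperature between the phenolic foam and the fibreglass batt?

T = 18.9 °C

Resistance network (inner→outer):
  R'_nickel alloy = ln(0.131/0.108)/(2πk) = 0.1931/(2π·13.0) = 0.002364 m·K/W
  R'_phenolic foam = ln(0.267/0.131)/(2πk) = 0.7121/(2π·0.0228) = 4.970 m·K/W
  R'_fibreglass batt = ln(0.337/0.267)/(2πk) = 0.2328/(2π·0.0403) = 0.9195 m·K/W
ΣR = 0.002364 + 4.970 + 0.9195 = 5.892 m·K/W
Q' = ΔT/ΣR = (83.5 °C − 6.98 °C)/5.892 = 12.99 W/m
From the inner boundary to the phenolic foam/fibreglass batt interface, ΣR_partial = 4.972 m·K/W.
T_interface = T_in − Q'·ΣR_partial = 83.5 °C − (12.99)(4.972) = 18.9 °C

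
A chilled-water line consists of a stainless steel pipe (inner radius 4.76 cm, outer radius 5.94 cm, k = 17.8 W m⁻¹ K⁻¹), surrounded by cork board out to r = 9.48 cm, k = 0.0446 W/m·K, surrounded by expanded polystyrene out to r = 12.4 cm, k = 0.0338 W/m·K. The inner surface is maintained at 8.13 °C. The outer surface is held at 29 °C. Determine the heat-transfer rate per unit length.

Q' = 7.11 W/m

Resistance network (inner→outer):
  R'_stainless steel = ln(0.0594/0.0476)/(2πk) = 0.2215/(2π·17.8) = 0.001980 m·K/W
  R'_cork board = ln(0.0948/0.0594)/(2πk) = 0.4675/(2π·0.0446) = 1.668 m·K/W
  R'_expanded polystyrene = ln(0.124/0.0948)/(2πk) = 0.2685/(2π·0.0338) = 1.264 m·K/W
ΣR = 0.001980 + 1.668 + 1.264 = 2.934 m·K/W
Q' = ΔT/ΣR = (8.13 °C − 29 °C)/2.934 = -7.11 W/m
(Negative Q' ⇒ heat flows inward; heat gain = 7.11 W/m.)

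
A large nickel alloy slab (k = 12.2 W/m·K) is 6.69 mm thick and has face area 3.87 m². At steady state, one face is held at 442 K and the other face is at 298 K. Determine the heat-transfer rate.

Q = 1.02×10^6 W

Q = kA·ΔT/L = 12.2 × 3.87 × |442 K − 298 K| / 0.00669 = 1.02×10^6 W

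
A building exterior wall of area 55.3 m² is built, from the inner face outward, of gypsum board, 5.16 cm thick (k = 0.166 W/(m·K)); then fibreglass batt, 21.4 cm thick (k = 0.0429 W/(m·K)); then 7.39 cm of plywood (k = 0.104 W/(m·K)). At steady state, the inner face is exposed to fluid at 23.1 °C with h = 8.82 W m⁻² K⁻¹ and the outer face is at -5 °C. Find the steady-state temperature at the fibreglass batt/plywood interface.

T = -1.74 °C

Treat each layer as a resistance in series:
  R_conv,in = 1/(hA) = 1/(8.82·55.3) = 0.002050 K/W
  R_gypsum board = L/(kA) = 0.0516/(0.166·55.3) = 0.005621 K/W
  R_fibreglass batt = L/(kA) = 0.214/(0.0429·55.3) = 0.09021 K/W
  R_plywood = L/(kA) = 0.0739/(0.104·55.3) = 0.01285 K/W
ΣR = 0.002050 + 0.005621 + 0.09021 + 0.01285 = 0.1107 K/W
Q = ΔT/ΣR = (23.1 °C − -5 °C)/0.1107 = 253.8 W
From the inner boundary to the fibreglass batt/plywood interface, ΣR_partial = 0.09788 K/W.
T_interface = T_in − Q·ΣR_partial = 23.1 °C − (253.8)(0.09788) = -1.74 °C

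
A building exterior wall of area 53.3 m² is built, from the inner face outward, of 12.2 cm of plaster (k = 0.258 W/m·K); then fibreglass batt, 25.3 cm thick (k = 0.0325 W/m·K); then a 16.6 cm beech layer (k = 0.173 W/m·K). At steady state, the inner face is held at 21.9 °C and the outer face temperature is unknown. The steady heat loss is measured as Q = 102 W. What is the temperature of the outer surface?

T_out = 4.26 °C

Series resistances:
  R_plaster = L/(kA) = 0.122/(0.258·53.3) = 0.008872 K/W
  R_fibreglass batt = L/(kA) = 0.253/(0.0325·53.3) = 0.1461 K/W
  R_beech = L/(kA) = 0.166/(0.173·53.3) = 0.01800 K/W
ΣR = 0.1729 K/W
ΔT = Q·ΣR = 102 × 0.1729 = 17.64 K
Heat flows outward, so T_out = T_in − ΔT = 21.9 − 17.64 = 4.26 °C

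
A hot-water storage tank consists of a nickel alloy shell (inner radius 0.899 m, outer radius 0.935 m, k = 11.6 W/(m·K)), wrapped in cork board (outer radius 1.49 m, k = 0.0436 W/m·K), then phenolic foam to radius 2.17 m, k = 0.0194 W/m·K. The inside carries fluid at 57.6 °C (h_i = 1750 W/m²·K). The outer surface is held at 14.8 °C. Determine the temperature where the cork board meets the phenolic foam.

Resistance network (inner→outer):
  R_conv,in = 1/(4πr²h) = 1/(4π·0.899²·1750) = 5.626×10^-5 K/W
  R_nickel alloy = (1/0.899 − 1/0.935)/(4πk) = 0.04283/(4π·11.6) = 2.938×10^-4 K/W
  R_cork board = (1/0.935 − 1/1.49)/(4πk) = 0.3984/(4π·0.0436) = 0.7271 K/W
  R_phenolic foam = (1/1.49 − 1/2.17)/(4πk) = 0.2103/(4π·0.0194) = 0.8627 K/W
ΣR = 5.626×10^-5 + 2.938×10^-4 + 0.7271 + 0.8627 = 1.590 K/W
Q = ΔT/ΣR = (57.6 °C − 14.8 °C)/1.590 = 26.92 W
From the inner boundary to the cork board/phenolic foam interface, ΣR_partial = 0.7275 K/W.
T_interface = T_in − Q·ΣR_partial = 57.6 °C − (26.92)(0.7275) = 38.0 °C

T = 38.0 °C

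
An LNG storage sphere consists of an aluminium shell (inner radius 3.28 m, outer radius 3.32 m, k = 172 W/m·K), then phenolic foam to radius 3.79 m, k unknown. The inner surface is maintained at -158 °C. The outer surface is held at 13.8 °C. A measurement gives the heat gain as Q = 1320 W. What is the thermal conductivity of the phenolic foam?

ΣR = ΔT/Q = |-158 − 13.8|/1320 = 0.1302 K/W
Known resistances:
  R_aluminium = (1/3.28 − 1/3.32)/(4πk) = 0.003673/(4π·172) = 1.699×10^-6 K/W
R_phenolic foam = ΣR − ΣR_known = 0.1302 − 1.699×10^-6 = 0.1302 K/W
(1/r₁−1/r₂)/(4πk) = 0.1302 ⇒ k = 0.03735/(4π·0.1302) = 0.0228 W/m·K

k = 0.0228 W/m·K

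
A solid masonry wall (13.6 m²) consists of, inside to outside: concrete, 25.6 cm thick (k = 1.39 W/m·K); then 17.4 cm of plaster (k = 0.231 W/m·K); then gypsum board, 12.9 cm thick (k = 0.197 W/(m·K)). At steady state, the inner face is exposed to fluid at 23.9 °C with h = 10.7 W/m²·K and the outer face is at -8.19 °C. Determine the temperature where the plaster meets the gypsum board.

Treat each layer as a resistance in series:
  R_conv,in = 1/(hA) = 1/(10.7·13.6) = 0.006872 K/W
  R_concrete = L/(kA) = 0.256/(1.39·13.6) = 0.01354 K/W
  R_plaster = L/(kA) = 0.174/(0.231·13.6) = 0.05539 K/W
  R_gypsum board = L/(kA) = 0.129/(0.197·13.6) = 0.04815 K/W
ΣR = 0.006872 + 0.01354 + 0.05539 + 0.04815 = 0.1240 K/W
Q = ΔT/ΣR = (23.9 °C − -8.19 °C)/0.1240 = 258.8 W
From the inner boundary to the plaster/gypsum board interface, ΣR_partial = 0.07580 K/W.
T_interface = T_in − Q·ΣR_partial = 23.9 °C − (258.8)(0.07580) = 4.28 °C

T = 4.28 °C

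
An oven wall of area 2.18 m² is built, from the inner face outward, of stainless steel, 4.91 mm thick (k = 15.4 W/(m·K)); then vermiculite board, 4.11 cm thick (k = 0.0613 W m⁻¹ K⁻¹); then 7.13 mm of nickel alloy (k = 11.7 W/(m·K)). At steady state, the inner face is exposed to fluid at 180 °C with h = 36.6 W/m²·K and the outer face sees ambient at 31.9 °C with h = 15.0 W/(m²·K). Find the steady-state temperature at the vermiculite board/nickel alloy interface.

Treat each layer as a resistance in series:
  R_conv,in = 1/(hA) = 1/(36.6·2.18) = 0.01253 K/W
  R_stainless steel = L/(kA) = 0.00491/(15.4·2.18) = 1.463×10^-4 K/W
  R_vermiculite board = L/(kA) = 0.0411/(0.0613·2.18) = 0.3076 K/W
  R_nickel alloy = L/(kA) = 0.00713/(11.7·2.18) = 2.795×10^-4 K/W
  R_conv,out = 1/(hA) = 1/(15.0·2.18) = 0.03058 K/W
ΣR = 0.01253 + 1.463×10^-4 + 0.3076 + 2.795×10^-4 + 0.03058 = 0.3511 K/W
Q = ΔT/ΣR = (180 °C − 31.9 °C)/0.3511 = 421.8 W
From the inner boundary to the vermiculite board/nickel alloy interface, ΣR_partial = 0.3203 K/W.
T_interface = T_in − Q·ΣR_partial = 180 °C − (421.8)(0.3203) = 44.9 °C

T = 44.9 °C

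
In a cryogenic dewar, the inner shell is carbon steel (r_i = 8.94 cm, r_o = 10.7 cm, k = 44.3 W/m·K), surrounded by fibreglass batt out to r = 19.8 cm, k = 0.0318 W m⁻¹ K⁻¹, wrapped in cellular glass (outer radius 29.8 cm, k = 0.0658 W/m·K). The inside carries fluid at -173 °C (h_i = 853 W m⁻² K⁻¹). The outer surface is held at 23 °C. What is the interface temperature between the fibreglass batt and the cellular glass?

T = -8.4 °C

Resistance network (inner→outer):
  R_conv,in = 1/(4πr²h) = 1/(4π·0.0894²·853) = 0.01167 K/W
  R_carbon steel = (1/0.0894 − 1/0.107)/(4πk) = 1.840/(4π·44.3) = 0.003305 K/W
  R_fibreglass batt = (1/0.107 − 1/0.198)/(4πk) = 4.295/(4π·0.0318) = 10.75 K/W
  R_cellular glass = (1/0.198 − 1/0.298)/(4πk) = 1.695/(4π·0.0658) = 2.050 K/W
ΣR = 0.01167 + 0.003305 + 10.75 + 2.050 = 12.81 K/W
Q = ΔT/ΣR = (-173 °C − 23 °C)/12.81 = -15.30 W
From the inner boundary to the fibreglass batt/cellular glass interface, ΣR_partial = 10.76 K/W.
T_interface = T_in − Q·ΣR_partial = -173 °C − (-15.30)(10.76) = -8.4 °C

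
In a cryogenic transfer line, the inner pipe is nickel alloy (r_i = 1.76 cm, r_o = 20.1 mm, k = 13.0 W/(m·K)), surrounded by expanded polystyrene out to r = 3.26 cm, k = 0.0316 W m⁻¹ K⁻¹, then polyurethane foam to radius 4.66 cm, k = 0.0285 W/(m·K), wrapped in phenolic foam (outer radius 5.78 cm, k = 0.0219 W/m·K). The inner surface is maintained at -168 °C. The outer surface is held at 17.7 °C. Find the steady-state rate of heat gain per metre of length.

Q' = 31.0 W/m

Resistance network (inner→outer):
  R'_nickel alloy = ln(0.0201/0.0176)/(2πk) = 0.1328/(2π·13.0) = 0.001626 m·K/W
  R'_expanded polystyrene = ln(0.0326/0.0201)/(2πk) = 0.4836/(2π·0.0316) = 2.436 m·K/W
  R'_polyurethane foam = ln(0.0466/0.0326)/(2πk) = 0.3573/(2π·0.0285) = 1.995 m·K/W
  R'_phenolic foam = ln(0.0578/0.0466)/(2πk) = 0.2154/(2π·0.0219) = 1.565 m·K/W
ΣR = 0.001626 + 2.436 + 1.995 + 1.565 = 5.998 m·K/W
Q' = ΔT/ΣR = (-168 °C − 17.7 °C)/5.998 = -31.0 W/m
(Negative Q' ⇒ heat flows inward; heat gain = 31.0 W/m.)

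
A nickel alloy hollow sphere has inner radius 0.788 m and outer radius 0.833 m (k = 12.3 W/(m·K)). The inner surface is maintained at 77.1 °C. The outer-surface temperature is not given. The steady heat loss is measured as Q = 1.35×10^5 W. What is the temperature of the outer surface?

Sum the resistances:
  R_nickel alloy = (1/0.788 − 1/0.833)/(4πk) = 0.06856/(4π·12.3) = 4.435×10^-4 K/W
ΣR = 4.435×10^-4 K/W
ΔT = Q·ΣR = 1.35×10^5 × 4.435×10^-4 = 59.87 K
Heat flows outward, so T_out = T_in − ΔT = 77.1 − 59.87 = 17.2 °C

T_out = 17.2 °C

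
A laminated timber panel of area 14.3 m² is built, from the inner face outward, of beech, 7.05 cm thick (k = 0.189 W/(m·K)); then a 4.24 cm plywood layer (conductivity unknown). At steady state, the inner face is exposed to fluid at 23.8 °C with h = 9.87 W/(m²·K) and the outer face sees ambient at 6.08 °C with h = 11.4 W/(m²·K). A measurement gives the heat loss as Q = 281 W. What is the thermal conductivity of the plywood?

ΣR = ΔT/Q = |23.8 − 6.08|/281 = 0.06306 K/W
Known resistances:
  R_conv,in = 1/(hA) = 1/(9.87·14.3) = 0.007085 K/W
  R_beech = L/(kA) = 0.0705/(0.189·14.3) = 0.02609 K/W
  R_conv,out = 1/(hA) = 1/(11.4·14.3) = 0.006134 K/W
R_plywood = ΣR − ΣR_known = 0.06306 − 0.03931 = 0.02375 K/W
L/(kA) = 0.02375 ⇒ k = 0.0424/(0.02375·14.3) = 0.125 W/m·K

k = 0.125 W/m·K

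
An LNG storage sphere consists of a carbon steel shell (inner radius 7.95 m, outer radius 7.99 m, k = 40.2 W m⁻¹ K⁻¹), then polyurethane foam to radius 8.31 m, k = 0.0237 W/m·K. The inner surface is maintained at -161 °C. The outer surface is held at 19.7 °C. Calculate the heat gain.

Resistance network (inner→outer):
  R_carbon steel = (1/7.95 − 1/7.99)/(4πk) = 6.297×10^-4/(4π·40.2) = 1.247×10^-6 K/W
  R_polyurethane foam = (1/7.99 − 1/8.31)/(4πk) = 0.004820/(4π·0.0237) = 0.01618 K/W
ΣR = 1.247×10^-6 + 0.01618 = 0.01618 K/W
Q = ΔT/ΣR = (-161 °C − 19.7 °C)/0.01618 = -11200 W
(Negative Q ⇒ heat flows inward; heat gain = 11200 W.)

Q = 11.2 kW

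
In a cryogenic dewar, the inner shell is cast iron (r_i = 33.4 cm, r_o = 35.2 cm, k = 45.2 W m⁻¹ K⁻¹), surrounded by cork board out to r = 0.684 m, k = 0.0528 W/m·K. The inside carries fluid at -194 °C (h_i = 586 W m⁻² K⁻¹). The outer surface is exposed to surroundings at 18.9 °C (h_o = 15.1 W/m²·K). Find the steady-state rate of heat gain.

Series thermal resistances, inner to outer:
  R_conv,in = 1/(4πr²h) = 1/(4π·0.334²·586) = 0.001217 K/W
  R_cast iron = (1/0.334 − 1/0.352)/(4πk) = 0.1531/(4π·45.2) = 2.695×10^-4 K/W
  R_cork board = (1/0.352 − 1/0.684)/(4πk) = 1.379/(4π·0.0528) = 2.078 K/W
  R_conv,out = 1/(4πr²h) = 1/(4π·0.684²·15.1) = 0.01126 K/W
ΣR = 0.001217 + 2.695×10^-4 + 2.078 + 0.01126 = 2.091 K/W
Q = ΔT/ΣR = (-194 °C − 18.9 °C)/2.091 = -102 W
(Negative Q ⇒ heat flows inward; heat gain = 102 W.)

Q = 102 W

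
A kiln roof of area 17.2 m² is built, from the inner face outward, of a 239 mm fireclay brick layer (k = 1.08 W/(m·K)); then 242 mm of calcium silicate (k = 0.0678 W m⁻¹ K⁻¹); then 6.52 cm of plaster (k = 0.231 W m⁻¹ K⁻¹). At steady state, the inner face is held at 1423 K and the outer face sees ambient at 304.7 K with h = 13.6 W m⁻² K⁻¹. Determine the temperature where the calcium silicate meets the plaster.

T = 401 K

Series thermal resistances, inner to outer:
  R_fireclay brick = L/(kA) = 0.239/(1.08·17.2) = 0.01287 K/W
  R_calcium silicate = L/(kA) = 0.242/(0.0678·17.2) = 0.2075 K/W
  R_plaster = L/(kA) = 0.0652/(0.231·17.2) = 0.01641 K/W
  R_conv,out = 1/(hA) = 1/(13.6·17.2) = 0.004275 K/W
ΣR = 0.01287 + 0.2075 + 0.01641 + 0.004275 = 0.2411 K/W
Q = ΔT/ΣR = (1423 K − 304.7 K)/0.2411 = 4638 W
From the inner boundary to the calcium silicate/plaster interface, ΣR_partial = 0.2204 K/W.
T_interface = T_in − Q·ΣR_partial = 1423 K − (4638)(0.2204) = 401 K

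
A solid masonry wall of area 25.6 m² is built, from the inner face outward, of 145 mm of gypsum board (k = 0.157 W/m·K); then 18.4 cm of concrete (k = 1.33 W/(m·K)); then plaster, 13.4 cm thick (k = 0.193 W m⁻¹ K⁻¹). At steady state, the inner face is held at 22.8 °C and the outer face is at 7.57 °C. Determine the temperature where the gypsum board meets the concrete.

T = 14.8 °C

Treat each layer as a resistance in series:
  R_gypsum board = L/(kA) = 0.145/(0.157·25.6) = 0.03608 K/W
  R_concrete = L/(kA) = 0.184/(1.33·25.6) = 0.005404 K/W
  R_plaster = L/(kA) = 0.134/(0.193·25.6) = 0.02712 K/W
ΣR = 0.03608 + 0.005404 + 0.02712 = 0.06860 K/W
Q = ΔT/ΣR = (22.8 °C − 7.57 °C)/0.06860 = 222.0 W
From the inner boundary to the gypsum board/concrete interface, ΣR_partial = 0.03608 K/W.
T_interface = T_in − Q·ΣR_partial = 22.8 °C − (222.0)(0.03608) = 14.8 °C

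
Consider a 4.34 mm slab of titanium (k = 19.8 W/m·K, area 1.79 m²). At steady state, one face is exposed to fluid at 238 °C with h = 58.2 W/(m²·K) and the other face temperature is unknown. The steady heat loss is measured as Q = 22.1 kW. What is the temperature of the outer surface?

T_out = 23.2 °C

Sum the resistances:
  R_conv,in = 1/(hA) = 1/(58.2·1.79) = 0.009599 K/W
  R_titanium = L/(kA) = 0.00434/(19.8·1.79) = 1.225×10^-4 K/W
ΣR = 0.009721 K/W
ΔT = Q·ΣR = 22100 × 0.009721 = 214.8 K
Heat flows outward, so T_out = T_in − ΔT = 238 − 214.8 = 23.2 °C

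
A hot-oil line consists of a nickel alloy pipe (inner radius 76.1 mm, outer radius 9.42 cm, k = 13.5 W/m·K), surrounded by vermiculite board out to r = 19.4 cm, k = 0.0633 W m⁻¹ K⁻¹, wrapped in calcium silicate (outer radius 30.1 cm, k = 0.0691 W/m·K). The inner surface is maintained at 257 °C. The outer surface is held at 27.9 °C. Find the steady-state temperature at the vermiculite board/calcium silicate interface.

T = 110 °C

Resistance network (inner→outer):
  R'_nickel alloy = ln(0.0942/0.0761)/(2πk) = 0.2134/(2π·13.5) = 0.002515 m·K/W
  R'_vermiculite board = ln(0.194/0.0942)/(2πk) = 0.7224/(2π·0.0633) = 1.816 m·K/W
  R'_calcium silicate = ln(0.301/0.194)/(2πk) = 0.4393/(2π·0.0691) = 1.012 m·K/W
ΣR = 0.002515 + 1.816 + 1.012 = 2.831 m·K/W
Q' = ΔT/ΣR = (257 °C − 27.9 °C)/2.831 = 80.93 W/m
From the inner boundary to the vermiculite board/calcium silicate interface, ΣR_partial = 1.819 m·K/W.
T_interface = T_in − Q'·ΣR_partial = 257 °C − (80.93)(1.819) = 110 °C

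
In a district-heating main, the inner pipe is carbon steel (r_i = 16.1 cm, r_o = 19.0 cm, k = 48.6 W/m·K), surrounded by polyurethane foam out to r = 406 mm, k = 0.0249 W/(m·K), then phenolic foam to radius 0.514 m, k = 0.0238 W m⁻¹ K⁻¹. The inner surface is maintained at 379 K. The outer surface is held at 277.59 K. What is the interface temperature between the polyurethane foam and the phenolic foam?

T = 302.5 K

Series thermal resistances, inner to outer:
  R'_carbon steel = ln(0.190/0.161)/(2πk) = 0.1656/(2π·48.6) = 5.424×10^-4 m·K/W
  R'_polyurethane foam = ln(0.406/0.190)/(2πk) = 0.7593/(2π·0.0249) = 4.853 m·K/W
  R'_phenolic foam = ln(0.514/0.406)/(2πk) = 0.2359/(2π·0.0238) = 1.577 m·K/W
ΣR = 5.424×10^-4 + 4.853 + 1.577 = 6.431 m·K/W
Q' = ΔT/ΣR = (379 K − 277.59 K)/6.431 = 15.77 W/m
From the inner boundary to the polyurethane foam/phenolic foam interface, ΣR_partial = 4.854 m·K/W.
T_interface = T_in − Q'·ΣR_partial = 379 K − (15.77)(4.854) = 302.5 K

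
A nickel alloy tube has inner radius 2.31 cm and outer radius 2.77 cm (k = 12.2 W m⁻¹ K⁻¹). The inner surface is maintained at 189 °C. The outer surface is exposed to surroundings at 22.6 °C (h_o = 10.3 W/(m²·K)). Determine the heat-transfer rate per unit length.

Resistance network (inner→outer):
  R'_nickel alloy = ln(0.0277/0.0231)/(2πk) = 0.1816/(2π·12.2) = 0.002369 m·K/W
  R'_conv,out = 1/(2πr h) = 1/(2π·0.0277·10.3) = 0.5578 m·K/W
ΣR = 0.002369 + 0.5578 = 0.5602 m·K/W
Q' = ΔT/ΣR = (189 °C − 22.6 °C)/0.5602 = 297 W/m

Q' = 297 W/m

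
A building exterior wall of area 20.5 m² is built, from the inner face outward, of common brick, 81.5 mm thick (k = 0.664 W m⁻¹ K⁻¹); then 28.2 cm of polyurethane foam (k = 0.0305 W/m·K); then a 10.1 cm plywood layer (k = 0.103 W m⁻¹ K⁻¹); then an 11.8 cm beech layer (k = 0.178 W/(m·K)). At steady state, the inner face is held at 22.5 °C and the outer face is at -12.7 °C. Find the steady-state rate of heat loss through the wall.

Q = 65.5 W

Resistance network (inner→outer):
  R_common brick = L/(kA) = 0.0815/(0.664·20.5) = 0.005987 K/W
  R_polyurethane foam = L/(kA) = 0.282/(0.0305·20.5) = 0.4510 K/W
  R_plywood = L/(kA) = 0.101/(0.103·20.5) = 0.04783 K/W
  R_beech = L/(kA) = 0.118/(0.178·20.5) = 0.03234 K/W
ΣR = 0.005987 + 0.4510 + 0.04783 + 0.03234 = 0.5372 K/W
Q = ΔT/ΣR = (22.5 °C − -12.7 °C)/0.5372 = 65.5 W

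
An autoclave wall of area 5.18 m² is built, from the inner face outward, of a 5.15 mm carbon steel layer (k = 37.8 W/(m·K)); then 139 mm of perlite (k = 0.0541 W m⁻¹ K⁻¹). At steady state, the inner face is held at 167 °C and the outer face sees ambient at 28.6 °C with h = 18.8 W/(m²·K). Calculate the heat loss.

Series thermal resistances, inner to outer:
  R_carbon steel = L/(kA) = 0.00515/(37.8·5.18) = 2.630×10^-5 K/W
  R_perlite = L/(kA) = 0.139/(0.0541·5.18) = 0.4960 K/W
  R_conv,out = 1/(hA) = 1/(18.8·5.18) = 0.01027 K/W
ΣR = 2.630×10^-5 + 0.4960 + 0.01027 = 0.5063 K/W
Q = ΔT/ΣR = (167 °C − 28.6 °C)/0.5063 = 273 W

Q = 273 W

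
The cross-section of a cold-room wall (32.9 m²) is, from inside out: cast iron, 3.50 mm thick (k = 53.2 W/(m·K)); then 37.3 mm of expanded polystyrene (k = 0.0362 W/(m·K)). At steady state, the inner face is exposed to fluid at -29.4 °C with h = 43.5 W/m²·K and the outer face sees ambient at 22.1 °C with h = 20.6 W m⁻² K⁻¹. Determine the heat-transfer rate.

Q = 1540 W

Resistance network (inner→outer):
  R_conv,in = 1/(hA) = 1/(43.5·32.9) = 6.987×10^-4 K/W
  R_cast iron = L/(kA) = 0.00350/(53.2·32.9) = 2.000×10^-6 K/W
  R_expanded polystyrene = L/(kA) = 0.0373/(0.0362·32.9) = 0.03132 K/W
  R_conv,out = 1/(hA) = 1/(20.6·32.9) = 0.001475 K/W
ΣR = 6.987×10^-4 + 2.000×10^-6 + 0.03132 + 0.001475 = 0.03350 K/W
Q = ΔT/ΣR = (-29.4 °C − 22.1 °C)/0.03350 = -1540 W
(Negative Q ⇒ heat flows inward; heat gain = 1540 W.)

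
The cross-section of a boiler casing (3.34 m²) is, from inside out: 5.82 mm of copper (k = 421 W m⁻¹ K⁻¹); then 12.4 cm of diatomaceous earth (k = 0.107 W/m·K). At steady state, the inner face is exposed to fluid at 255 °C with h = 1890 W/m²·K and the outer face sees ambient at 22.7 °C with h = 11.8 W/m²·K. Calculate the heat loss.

Treat each layer as a resistance in series:
  R_conv,in = 1/(hA) = 1/(1890·3.34) = 1.584×10^-4 K/W
  R_copper = L/(kA) = 0.00582/(421·3.34) = 4.139×10^-6 K/W
  R_diatomaceous earth = L/(kA) = 0.124/(0.107·3.34) = 0.3470 K/W
  R_conv,out = 1/(hA) = 1/(11.8·3.34) = 0.02537 K/W
ΣR = 1.584×10^-4 + 4.139×10^-6 + 0.3470 + 0.02537 = 0.3725 K/W
Q = ΔT/ΣR = (255 °C − 22.7 °C)/0.3725 = 624 W

Q = 624 W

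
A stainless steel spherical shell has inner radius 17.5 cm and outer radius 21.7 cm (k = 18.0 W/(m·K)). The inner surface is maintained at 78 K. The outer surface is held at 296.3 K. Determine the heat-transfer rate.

Q = 44.6 kW

Q = 4πk·ΔT/(1/r₁ − 1/r₂) = 4π × 18.0 × 218.3 / (1/0.175 − 1/0.217) = 44600 W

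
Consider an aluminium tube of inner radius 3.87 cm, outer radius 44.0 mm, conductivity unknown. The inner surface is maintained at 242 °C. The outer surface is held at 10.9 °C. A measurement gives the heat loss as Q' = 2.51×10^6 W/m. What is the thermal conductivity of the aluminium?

k = 222 W/m·K

ΣR = ΔT/Q' = |242 − 10.9|/2.51×10^6 = 9.207×10^-5 m·K/W
ln(r₂/r₁)/(2πk) = 9.207×10^-5 ⇒ k = 0.1284/(2π·9.207×10^-5) = 222 W/m·K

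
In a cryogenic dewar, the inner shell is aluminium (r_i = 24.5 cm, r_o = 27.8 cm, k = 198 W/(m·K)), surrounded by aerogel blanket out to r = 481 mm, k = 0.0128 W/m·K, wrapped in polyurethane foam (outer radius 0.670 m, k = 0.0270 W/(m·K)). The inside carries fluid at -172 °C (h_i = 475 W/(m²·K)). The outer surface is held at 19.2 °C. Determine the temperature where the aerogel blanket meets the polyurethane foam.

Resistance network (inner→outer):
  R_conv,in = 1/(4πr²h) = 1/(4π·0.245²·475) = 0.002791 K/W
  R_aluminium = (1/0.245 − 1/0.278)/(4πk) = 0.4845/(4π·198) = 1.947×10^-4 K/W
  R_aerogel blanket = (1/0.278 − 1/0.481)/(4πk) = 1.518/(4π·0.0128) = 9.438 K/W
  R_polyurethane foam = (1/0.481 − 1/0.670)/(4πk) = 0.5865/(4π·0.0270) = 1.728 K/W
ΣR = 0.002791 + 1.947×10^-4 + 9.438 + 1.728 = 11.17 K/W
Q = ΔT/ΣR = (-172 °C − 19.2 °C)/11.17 = -17.12 W
From the inner boundary to the aerogel blanket/polyurethane foam interface, ΣR_partial = 9.441 K/W.
T_interface = T_in − Q·ΣR_partial = -172 °C − (-17.12)(9.441) = -10.4 °C

T = -10.4 °C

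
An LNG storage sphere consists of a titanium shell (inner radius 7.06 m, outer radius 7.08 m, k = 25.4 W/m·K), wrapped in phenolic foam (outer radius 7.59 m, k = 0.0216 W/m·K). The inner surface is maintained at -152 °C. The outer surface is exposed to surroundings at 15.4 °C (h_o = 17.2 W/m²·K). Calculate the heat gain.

Resistance network (inner→outer):
  R_titanium = (1/7.06 − 1/7.08)/(4πk) = 4.001×10^-4/(4π·25.4) = 1.254×10^-6 K/W
  R_phenolic foam = (1/7.08 − 1/7.59)/(4πk) = 0.009491/(4π·0.0216) = 0.03496 K/W
  R_conv,out = 1/(4πr²h) = 1/(4π·7.59²·17.2) = 8.031×10^-5 K/W
ΣR = 1.254×10^-6 + 0.03496 + 8.031×10^-5 = 0.03504 K/W
Q = ΔT/ΣR = (-152 °C − 15.4 °C)/0.03504 = -4780 W
(Negative Q ⇒ heat flows inward; heat gain = 4780 W.)

Q = 4780 W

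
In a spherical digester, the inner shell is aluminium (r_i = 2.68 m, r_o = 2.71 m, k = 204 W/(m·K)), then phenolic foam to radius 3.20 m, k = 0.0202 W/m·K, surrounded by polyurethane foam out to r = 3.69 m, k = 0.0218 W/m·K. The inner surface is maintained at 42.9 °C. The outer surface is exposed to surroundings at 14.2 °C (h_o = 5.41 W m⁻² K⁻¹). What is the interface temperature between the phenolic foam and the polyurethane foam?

T = 25.9 °C

Treat each layer as a resistance in series:
  R_aluminium = (1/2.68 − 1/2.71)/(4πk) = 0.004131/(4π·204) = 1.611×10^-6 K/W
  R_phenolic foam = (1/2.71 − 1/3.20)/(4πk) = 0.05650/(4π·0.0202) = 0.2226 K/W
  R_polyurethane foam = (1/3.20 − 1/3.69)/(4πk) = 0.04150/(4π·0.0218) = 0.1515 K/W
  R_conv,out = 1/(4πr²h) = 1/(4π·3.69²·5.41) = 0.001080 K/W
ΣR = 1.611×10^-6 + 0.2226 + 0.1515 + 0.001080 = 0.3752 K/W
Q = ΔT/ΣR = (42.9 °C − 14.2 °C)/0.3752 = 76.49 W
From the inner boundary to the phenolic foam/polyurethane foam interface, ΣR_partial = 0.2226 K/W.
T_interface = T_in − Q·ΣR_partial = 42.9 °C − (76.49)(0.2226) = 25.9 °C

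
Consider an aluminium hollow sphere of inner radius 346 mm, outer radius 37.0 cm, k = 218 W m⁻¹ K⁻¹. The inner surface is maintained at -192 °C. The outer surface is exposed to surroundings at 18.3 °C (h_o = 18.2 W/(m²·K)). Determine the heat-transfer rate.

Treat each layer as a resistance in series:
  R_aluminium = (1/0.346 − 1/0.370)/(4πk) = 0.1875/(4π·218) = 6.843×10^-5 K/W
  R_conv,out = 1/(4πr²h) = 1/(4π·0.370²·18.2) = 0.03194 K/W
ΣR = 6.843×10^-5 + 0.03194 = 0.03201 K/W
Q = ΔT/ΣR = (-192 °C − 18.3 °C)/0.03201 = -6570 W
(Negative Q ⇒ heat flows inward; heat gain = 6570 W.)

Q = 6570 W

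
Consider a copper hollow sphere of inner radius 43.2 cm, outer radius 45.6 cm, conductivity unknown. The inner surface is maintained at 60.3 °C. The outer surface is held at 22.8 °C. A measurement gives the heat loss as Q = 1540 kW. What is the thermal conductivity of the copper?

ΣR = ΔT/Q = |60.3 − 22.8|/1.54×10^6 = 2.435×10^-5 K/W
(1/r₁−1/r₂)/(4πk) = 2.435×10^-5 ⇒ k = 0.1218/(4π·2.435×10^-5) = 398 W/m·K

k = 398 W/m·K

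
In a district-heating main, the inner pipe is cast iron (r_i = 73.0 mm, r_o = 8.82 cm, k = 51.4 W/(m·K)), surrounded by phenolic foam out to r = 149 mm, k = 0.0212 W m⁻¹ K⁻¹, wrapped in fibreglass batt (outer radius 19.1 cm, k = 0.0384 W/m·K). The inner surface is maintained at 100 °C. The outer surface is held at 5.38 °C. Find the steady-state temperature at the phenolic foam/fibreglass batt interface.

Treat each layer as a resistance in series:
  R'_cast iron = ln(0.0882/0.0730)/(2πk) = 0.1891/(2π·51.4) = 5.857×10^-4 m·K/W
  R'_phenolic foam = ln(0.149/0.0882)/(2πk) = 0.5243/(2π·0.0212) = 3.936 m·K/W
  R'_fibreglass batt = ln(0.191/0.149)/(2πk) = 0.2483/(2π·0.0384) = 1.029 m·K/W
ΣR = 5.857×10^-4 + 3.936 + 1.029 = 4.966 m·K/W
Q' = ΔT/ΣR = (100 °C − 5.38 °C)/4.966 = 19.05 W/m
From the inner boundary to the phenolic foam/fibreglass batt interface, ΣR_partial = 3.937 m·K/W.
T_interface = T_in − Q'·ΣR_partial = 100 °C − (19.05)(3.937) = 25.0 °C

T = 25.0 °C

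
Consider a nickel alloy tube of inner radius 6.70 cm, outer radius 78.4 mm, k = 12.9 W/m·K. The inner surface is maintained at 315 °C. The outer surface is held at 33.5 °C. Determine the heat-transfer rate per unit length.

Q' = 2πk·ΔT/ln(r₂/r₁) = 2π × 12.9 × 281.5 / ln(0.0784/0.0670) = 1.45×10^5 W/m

Q' = 1.45×10^5 W/m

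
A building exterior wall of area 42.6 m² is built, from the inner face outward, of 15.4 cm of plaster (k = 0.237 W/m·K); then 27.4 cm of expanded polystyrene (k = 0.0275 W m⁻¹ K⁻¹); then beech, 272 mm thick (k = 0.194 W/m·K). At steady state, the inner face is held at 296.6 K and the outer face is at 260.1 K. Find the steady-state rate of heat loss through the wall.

Q = 129 W

Resistance network (inner→outer):
  R_plaster = L/(kA) = 0.154/(0.237·42.6) = 0.01525 K/W
  R_expanded polystyrene = L/(kA) = 0.274/(0.0275·42.6) = 0.2339 K/W
  R_beech = L/(kA) = 0.272/(0.194·42.6) = 0.03291 K/W
ΣR = 0.01525 + 0.2339 + 0.03291 = 0.2821 K/W
Q = ΔT/ΣR = (296.6 K − 260.1 K)/0.2821 = 129 W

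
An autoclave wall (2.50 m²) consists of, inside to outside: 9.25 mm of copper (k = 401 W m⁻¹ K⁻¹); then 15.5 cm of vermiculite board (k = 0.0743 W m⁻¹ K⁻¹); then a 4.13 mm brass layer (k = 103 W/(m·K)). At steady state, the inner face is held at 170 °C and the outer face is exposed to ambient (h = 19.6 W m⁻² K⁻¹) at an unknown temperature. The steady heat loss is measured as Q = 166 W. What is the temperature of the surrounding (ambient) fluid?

T_out = 28.1 °C

Sum the resistances:
  R_copper = L/(kA) = 0.00925/(401·2.50) = 9.227×10^-6 K/W
  R_vermiculite board = L/(kA) = 0.155/(0.0743·2.50) = 0.8345 K/W
  R_brass = L/(kA) = 0.00413/(103·2.50) = 1.604×10^-5 K/W
  R_conv,out = 1/(hA) = 1/(19.6·2.50) = 0.02041 K/W
ΣR = 0.8549 K/W
ΔT = Q·ΣR = 166 × 0.8549 = 141.9 K
Heat flows outward, so T_out = T_in − ΔT = 170 − 141.9 = 28.1 °C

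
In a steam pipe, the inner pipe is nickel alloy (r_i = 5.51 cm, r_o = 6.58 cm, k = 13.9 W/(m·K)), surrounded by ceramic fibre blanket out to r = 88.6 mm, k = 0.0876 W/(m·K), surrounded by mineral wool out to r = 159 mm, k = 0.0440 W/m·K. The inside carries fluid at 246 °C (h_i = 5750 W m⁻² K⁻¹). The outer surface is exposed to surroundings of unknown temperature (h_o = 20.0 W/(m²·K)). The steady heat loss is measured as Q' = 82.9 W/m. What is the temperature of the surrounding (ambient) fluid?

T_out = 21.5 °C

Sum the resistances:
  R'_conv,in = 1/(2πr h) = 1/(2π·0.0551·5750) = 5.023×10^-4 m·K/W
  R'_nickel alloy = ln(0.0658/0.0551)/(2πk) = 0.1775/(2π·13.9) = 0.002032 m·K/W
  R'_ceramic fibre blanket = ln(0.0886/0.0658)/(2πk) = 0.2975/(2π·0.0876) = 0.5405 m·K/W
  R'_mineral wool = ln(0.159/0.0886)/(2πk) = 0.5848/(2π·0.0440) = 2.115 m·K/W
  R'_conv,out = 1/(2πr h) = 1/(2π·0.159·20.0) = 0.05005 m·K/W
ΣR = 2.708 m·K/W
ΔT = Q'·ΣR = 82.9 × 2.708 = 224.5 K
Heat flows outward, so T_out = T_in − ΔT = 246 − 224.5 = 21.5 °C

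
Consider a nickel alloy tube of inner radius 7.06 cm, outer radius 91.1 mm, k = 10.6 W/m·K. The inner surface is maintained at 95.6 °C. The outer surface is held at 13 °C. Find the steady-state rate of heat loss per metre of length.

Q' = 21.6 kW/m

Q' = 2πk·ΔT/ln(r₂/r₁) = 2π × 10.6 × 82.6 / ln(0.0911/0.0706) = 21600 W/m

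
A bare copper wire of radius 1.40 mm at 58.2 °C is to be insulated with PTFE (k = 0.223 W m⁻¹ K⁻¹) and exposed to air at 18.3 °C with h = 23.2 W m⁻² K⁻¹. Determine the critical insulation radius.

r_cr = 0.961 cm

For a cylinder, r_cr = k_ins/h = 0.223/23.2 = 0.00961 m = 0.961 cm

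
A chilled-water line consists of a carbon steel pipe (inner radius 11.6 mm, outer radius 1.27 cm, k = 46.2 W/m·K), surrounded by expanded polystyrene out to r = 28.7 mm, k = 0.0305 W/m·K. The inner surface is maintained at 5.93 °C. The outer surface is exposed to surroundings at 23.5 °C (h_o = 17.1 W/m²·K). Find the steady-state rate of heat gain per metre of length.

Q' = 3.84 W/m

Series thermal resistances, inner to outer:
  R'_carbon steel = ln(0.0127/0.0116)/(2πk) = 0.09060/(2π·46.2) = 3.121×10^-4 m·K/W
  R'_expanded polystyrene = ln(0.0287/0.0127)/(2πk) = 0.8153/(2π·0.0305) = 4.254 m·K/W
  R'_conv,out = 1/(2πr h) = 1/(2π·0.0287·17.1) = 0.3243 m·K/W
ΣR = 3.121×10^-4 + 4.254 + 0.3243 = 4.579 m·K/W
Q' = ΔT/ΣR = (5.93 °C − 23.5 °C)/4.579 = -3.84 W/m
(Negative Q' ⇒ heat flows inward; heat gain = 3.84 W/m.)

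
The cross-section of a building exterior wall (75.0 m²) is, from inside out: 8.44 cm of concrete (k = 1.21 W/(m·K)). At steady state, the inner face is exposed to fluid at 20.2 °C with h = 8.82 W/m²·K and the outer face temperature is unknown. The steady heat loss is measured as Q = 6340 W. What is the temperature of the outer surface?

Sum the resistances:
  R_conv,in = 1/(hA) = 1/(8.82·75.0) = 0.001512 K/W
  R_concrete = L/(kA) = 0.0844/(1.21·75.0) = 9.300×10^-4 K/W
ΣR = 0.002442 K/W
ΔT = Q·ΣR = 6340 × 0.002442 = 15.48 K
Heat flows outward, so T_out = T_in − ΔT = 20.2 − 15.48 = 4.72 °C

T_out = 4.72 °C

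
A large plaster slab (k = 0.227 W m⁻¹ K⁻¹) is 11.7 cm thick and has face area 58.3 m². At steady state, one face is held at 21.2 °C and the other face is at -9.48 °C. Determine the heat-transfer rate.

Q = 3.47 kW

Q = kA·ΔT/L = 0.227 × 58.3 × |21.2 °C − -9.48 °C| / 0.117 = 3470 W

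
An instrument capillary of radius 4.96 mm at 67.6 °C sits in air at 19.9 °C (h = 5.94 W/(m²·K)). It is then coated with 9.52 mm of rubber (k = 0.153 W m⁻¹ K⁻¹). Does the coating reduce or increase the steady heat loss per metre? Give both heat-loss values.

Critical radius for a cylinder: r_cr = k/h = 0.0258 m = 2.58 cm.
Outer radius after coating: r₂ = 0.00496 + 0.00952 = 0.01448 m.
Since r₁ < r_cr and r₂ ≤ r_cr, the coating moves toward the maximum at r_cr — heat loss rises.
Bare: R = 1/(2πr₁h) = 5.402 m·K/W; Q = 47.7/5.402 = 8.83 W/m.
Coated: R = R_cond + R_conv = 2.965 m·K/W; Q = 47.7/2.965 = 16.1 W/m.

increases: 8.83 → 16.1 W/m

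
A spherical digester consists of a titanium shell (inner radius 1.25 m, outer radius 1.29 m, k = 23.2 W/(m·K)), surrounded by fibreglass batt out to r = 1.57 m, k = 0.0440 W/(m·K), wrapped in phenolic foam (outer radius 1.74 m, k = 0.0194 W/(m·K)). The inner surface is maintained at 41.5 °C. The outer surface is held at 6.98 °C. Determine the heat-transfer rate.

Q = 68.3 W

Treat each layer as a resistance in series:
  R_titanium = (1/1.25 − 1/1.29)/(4πk) = 0.02481/(4π·23.2) = 8.509×10^-5 K/W
  R_fibreglass batt = (1/1.29 − 1/1.57)/(4πk) = 0.1383/(4π·0.0440) = 0.2500 K/W
  R_phenolic foam = (1/1.57 − 1/1.74)/(4πk) = 0.06223/(4π·0.0194) = 0.2553 K/W
ΣR = 8.509×10^-5 + 0.2500 + 0.2553 = 0.5054 K/W
Q = ΔT/ΣR = (41.5 °C − 6.98 °C)/0.5054 = 68.3 W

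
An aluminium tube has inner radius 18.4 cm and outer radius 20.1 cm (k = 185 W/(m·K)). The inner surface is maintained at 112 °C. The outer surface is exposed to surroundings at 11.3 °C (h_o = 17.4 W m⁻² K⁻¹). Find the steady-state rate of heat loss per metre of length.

Q' = 2210 W/m

Treat each layer as a resistance in series:
  R'_aluminium = ln(0.201/0.184)/(2πk) = 0.08837/(2π·185) = 7.602×10^-5 m·K/W
  R'_conv,out = 1/(2πr h) = 1/(2π·0.201·17.4) = 0.04551 m·K/W
ΣR = 7.602×10^-5 + 0.04551 = 0.04559 m·K/W
Q' = ΔT/ΣR = (112 °C − 11.3 °C)/0.04559 = 2210 W/m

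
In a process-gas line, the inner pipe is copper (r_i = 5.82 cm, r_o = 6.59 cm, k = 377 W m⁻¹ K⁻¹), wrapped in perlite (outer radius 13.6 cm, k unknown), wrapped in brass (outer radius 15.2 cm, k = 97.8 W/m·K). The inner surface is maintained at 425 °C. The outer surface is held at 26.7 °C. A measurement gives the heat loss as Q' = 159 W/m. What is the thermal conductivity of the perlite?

k = 0.0460 W/m·K

ΣR = ΔT/Q' = |425 − 26.7|/159 = 2.505 m·K/W
Known resistances:
  R'_copper = ln(0.0659/0.0582)/(2πk) = 0.1243/(2π·377) = 5.245×10^-5 m·K/W
  R'_brass = ln(0.152/0.136)/(2πk) = 0.1112/(2π·97.8) = 1.810×10^-4 m·K/W
R_perlite = ΣR − ΣR_known = 2.505 − 2.335×10^-4 = 2.505 m·K/W
ln(r₂/r₁)/(2πk) = 2.505 ⇒ k = 0.7245/(2π·2.505) = 0.0460 W/m·K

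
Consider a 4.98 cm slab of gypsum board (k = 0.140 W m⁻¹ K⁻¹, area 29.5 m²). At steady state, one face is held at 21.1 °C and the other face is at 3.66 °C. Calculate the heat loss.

Q = kA·ΔT/L = 0.140 × 29.5 × |21.1 °C − 3.66 °C| / 0.0498 = 1450 W

Q = 1450 W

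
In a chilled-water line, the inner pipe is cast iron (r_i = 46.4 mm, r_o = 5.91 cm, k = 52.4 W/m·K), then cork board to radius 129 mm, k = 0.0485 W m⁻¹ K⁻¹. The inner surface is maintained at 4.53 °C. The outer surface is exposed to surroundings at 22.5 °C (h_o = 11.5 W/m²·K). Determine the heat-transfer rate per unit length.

Q' = 6.73 W/m

Resistance network (inner→outer):
  R'_cast iron = ln(0.0591/0.0464)/(2πk) = 0.2419/(2π·52.4) = 7.348×10^-4 m·K/W
  R'_cork board = ln(0.129/0.0591)/(2πk) = 0.7806/(2π·0.0485) = 2.562 m·K/W
  R'_conv,out = 1/(2πr h) = 1/(2π·0.129·11.5) = 0.1073 m·K/W
ΣR = 7.348×10^-4 + 2.562 + 0.1073 = 2.670 m·K/W
Q' = ΔT/ΣR = (4.53 °C − 22.5 °C)/2.670 = -6.73 W/m
(Negative Q' ⇒ heat flows inward; heat gain = 6.73 W/m.)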